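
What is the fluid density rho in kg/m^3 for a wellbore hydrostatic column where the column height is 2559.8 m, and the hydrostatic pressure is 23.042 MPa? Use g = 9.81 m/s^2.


rho = P * 1e6 / (g * h)
rho = 23.042 * 1e6 / (9.81 * 2559.8)
rho = 917.58 kg/m^3


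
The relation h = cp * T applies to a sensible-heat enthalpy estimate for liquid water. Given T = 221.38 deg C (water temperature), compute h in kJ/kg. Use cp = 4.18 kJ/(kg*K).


h = cp * T
h = 4.18 * 221.38
h = 925.37 kJ/kg


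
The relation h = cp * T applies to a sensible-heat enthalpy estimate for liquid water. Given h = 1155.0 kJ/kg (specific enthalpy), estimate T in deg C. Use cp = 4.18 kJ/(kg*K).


T = h / cp
T = 1155.0 / 4.18
T = 276.32 deg C


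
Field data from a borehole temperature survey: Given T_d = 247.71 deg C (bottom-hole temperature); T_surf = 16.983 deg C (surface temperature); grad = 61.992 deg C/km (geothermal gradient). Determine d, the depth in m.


d = (T_d - T_surf) / grad * 1000
d = (247.71 - 16.983) / 61.992 * 1000
d = 3721.9 m


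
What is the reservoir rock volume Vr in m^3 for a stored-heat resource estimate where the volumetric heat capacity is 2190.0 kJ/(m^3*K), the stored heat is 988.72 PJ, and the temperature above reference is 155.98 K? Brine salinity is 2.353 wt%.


Vr = Q_s * 1e12 / (rhoc * dT)
Vr = 988.72 * 1e12 / (2190.0 * 155.98)
Vr = 2.8944e+09 m^3


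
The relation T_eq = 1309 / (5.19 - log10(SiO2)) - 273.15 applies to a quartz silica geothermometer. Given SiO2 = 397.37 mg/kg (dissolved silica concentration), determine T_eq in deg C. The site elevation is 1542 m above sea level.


T_eq = 1309 / (5.19 - log10(SiO2)) - 273.15
T_eq = 1309 / (5.19 - log10(397.37)) - 273.15
T_eq = 232.10 deg C


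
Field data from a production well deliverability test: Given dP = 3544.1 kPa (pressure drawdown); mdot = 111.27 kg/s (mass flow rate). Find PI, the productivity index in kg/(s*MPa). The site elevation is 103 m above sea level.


PI = mdot * 1000 / dP
PI = 111.27 * 1000 / 3544.1
PI = 31.396 kg/(s*MPa)


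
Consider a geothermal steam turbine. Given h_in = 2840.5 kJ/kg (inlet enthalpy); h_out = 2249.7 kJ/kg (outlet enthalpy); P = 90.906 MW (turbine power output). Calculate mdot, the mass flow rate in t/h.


mdot = P * 1000 / (h_in - h_out)
mdot = 90.906 * 1000 / (2840.5 - 2249.7)
mdot = 153.8693 kg/s
Convert: 153.8693 kg/s * 3.6 = 553.93 t/h
mdot = 553.93 t/h


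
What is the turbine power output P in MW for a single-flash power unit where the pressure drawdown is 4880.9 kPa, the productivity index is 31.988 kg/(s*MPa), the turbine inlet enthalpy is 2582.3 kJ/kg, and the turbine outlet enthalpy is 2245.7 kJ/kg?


Step 1: mdot = PI * dP / 1000 = 31.988 * 4880.9 / 1000 = 156.1302 kg/s
Step 2: P = mdot*(h_in - h_out)/1000 = 156.1302*(2582.3 - 2245.7)/1000 = 52.553 MW
P = 52.553 MW


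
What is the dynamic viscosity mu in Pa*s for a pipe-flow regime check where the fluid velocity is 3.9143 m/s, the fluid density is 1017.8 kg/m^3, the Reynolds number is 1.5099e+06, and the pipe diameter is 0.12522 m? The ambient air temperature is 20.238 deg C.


mu = rho * vel * D / Re
mu = 1017.8 * 3.9143 * 0.12522 / 1.5099e+06
mu = 0.00033040 Pa*s


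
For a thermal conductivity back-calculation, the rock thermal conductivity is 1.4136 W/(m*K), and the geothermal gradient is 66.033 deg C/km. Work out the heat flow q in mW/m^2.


q = k * grad / 1000
q = 1.4136 * 66.033 / 1000
q = 0.09334425 W/m^2
Convert: 0.09334425 W/m^2 * 1000.0 = 93.344 mW/m^2
q = 93.344 mW/m^2


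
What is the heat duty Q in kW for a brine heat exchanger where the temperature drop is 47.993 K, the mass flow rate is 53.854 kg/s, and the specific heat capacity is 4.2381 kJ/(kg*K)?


Q = mdot * cp * dT / 1000
Q = 53.854 * 4.2381 * 47.993 / 1000
Q = 10.95386 MW
Convert: 10.95386 MW * 1000.0 = 10954 kW
Q = 10954 kW


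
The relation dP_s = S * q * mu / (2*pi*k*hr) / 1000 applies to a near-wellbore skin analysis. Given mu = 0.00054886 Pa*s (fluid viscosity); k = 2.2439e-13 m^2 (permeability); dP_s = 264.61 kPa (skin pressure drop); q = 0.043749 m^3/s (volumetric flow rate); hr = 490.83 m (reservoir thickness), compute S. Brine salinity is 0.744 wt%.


S = dP_s * 1000 * 2*pi*k*hr / (q*mu)
S = 264.61 * 1000 * 2*pi*2.2439e-13*490.83 / (0.043749*0.00054886)
S = 7.6259


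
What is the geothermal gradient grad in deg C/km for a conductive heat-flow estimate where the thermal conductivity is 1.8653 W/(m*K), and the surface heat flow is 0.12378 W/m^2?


grad = q * 1000 / k
grad = 0.12378 * 1000 / 1.8653
grad = 66.359 deg C/km


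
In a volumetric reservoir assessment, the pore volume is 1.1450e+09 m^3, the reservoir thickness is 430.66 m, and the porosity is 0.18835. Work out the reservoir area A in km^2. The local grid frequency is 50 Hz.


A = Vp / (1e6 * hr * phi)
A = 1.1450e+09 / (1e6 * 430.66 * 0.18835)
A = 14.116 km^2


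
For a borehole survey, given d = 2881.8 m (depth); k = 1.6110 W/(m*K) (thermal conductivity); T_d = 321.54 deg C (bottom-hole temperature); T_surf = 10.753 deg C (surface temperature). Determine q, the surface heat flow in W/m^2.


Step 1: grad = (T_d - T_surf)/d * 1000 = (321.54 - 10.753)/2881.8 * 1000 = 107.8447 deg C/km
Step 2: q = k * grad / 1000 = 1.611 * 107.8447 / 1000 = 0.17374 W/m^2
q = 0.17374 W/m^2


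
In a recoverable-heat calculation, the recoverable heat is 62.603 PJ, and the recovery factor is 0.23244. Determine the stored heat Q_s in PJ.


Q_s = Q_rec / RF
Q_s = 62.603 / 0.23244
Q_s = 269.33 PJ


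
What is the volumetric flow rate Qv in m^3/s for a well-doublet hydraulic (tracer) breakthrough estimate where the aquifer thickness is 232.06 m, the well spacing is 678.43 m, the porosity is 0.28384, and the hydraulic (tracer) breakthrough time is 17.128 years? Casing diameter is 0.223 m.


Qv = pi*hr*phi*L^2 / (3*t_bt*365.25*86400)
Qv = pi*232.06*0.28384*678.43^2 / (3*17.128*365.25*86400)
Qv = 0.058736 m^3/s


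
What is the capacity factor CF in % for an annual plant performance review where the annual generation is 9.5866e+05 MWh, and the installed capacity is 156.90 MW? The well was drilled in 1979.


CF = E_a / (cap * 8760) * 100
CF = 9.5866e+05 / (156.90 * 8760) * 100
CF = 69.749 %


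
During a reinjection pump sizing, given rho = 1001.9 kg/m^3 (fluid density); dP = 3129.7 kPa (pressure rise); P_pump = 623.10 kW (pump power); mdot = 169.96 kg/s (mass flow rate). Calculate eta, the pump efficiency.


eta = mdot * dP / (rho * P_pump)
eta = 169.96 * 3129.7 / (1001.9 * 623.10)
eta = 0.85205


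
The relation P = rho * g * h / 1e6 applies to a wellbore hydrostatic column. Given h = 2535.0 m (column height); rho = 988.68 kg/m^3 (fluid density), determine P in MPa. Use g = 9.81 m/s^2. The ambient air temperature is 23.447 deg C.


P = rho * g * h / 1e6
P = 988.68 * 9.81 * 2535.0 / 1e6
P = 24.587 MPa


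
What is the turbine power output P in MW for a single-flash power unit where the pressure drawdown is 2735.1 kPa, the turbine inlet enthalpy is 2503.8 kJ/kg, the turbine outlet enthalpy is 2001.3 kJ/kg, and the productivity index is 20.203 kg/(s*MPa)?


Step 1: mdot = PI * dP / 1000 = 20.203 * 2735.1 / 1000 = 55.25723 kg/s
Step 2: P = mdot*(h_in - h_out)/1000 = 55.25723*(2503.8 - 2001.3)/1000 = 27.767 MW
P = 27.767 MW


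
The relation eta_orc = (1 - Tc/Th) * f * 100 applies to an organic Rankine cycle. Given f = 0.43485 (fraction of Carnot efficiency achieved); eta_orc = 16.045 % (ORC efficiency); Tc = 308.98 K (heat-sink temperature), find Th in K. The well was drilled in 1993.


Th = Tc / (1 - (eta_orc/100)/f)
Th = 308.98 / (1 - (16.045/100)/0.43485)
Th = 489.65 K


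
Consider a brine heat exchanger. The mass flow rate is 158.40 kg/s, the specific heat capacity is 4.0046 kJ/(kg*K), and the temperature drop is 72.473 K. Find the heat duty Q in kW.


Q = mdot * cp * dT / 1000
Q = 158.40 * 4.0046 * 72.473 / 1000
Q = 45.97170 MW
Convert: 45.97170 MW * 1000.0 = 45972 kW
Q = 45972 kW


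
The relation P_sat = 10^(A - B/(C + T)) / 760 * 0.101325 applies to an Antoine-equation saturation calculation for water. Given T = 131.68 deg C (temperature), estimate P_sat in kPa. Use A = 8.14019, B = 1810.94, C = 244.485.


P_sat = 10^(A - B/(C + T)) / 760 * 0.101325
P_sat = 10^(8.14019 - 1810.94/(244.485 + 131.68)) / 760 * 0.101325
P_sat = 0.2824073 MPa
Convert: 0.2824073 MPa * 1000.0 = 282.41 kPa
P_sat = 282.41 kPa


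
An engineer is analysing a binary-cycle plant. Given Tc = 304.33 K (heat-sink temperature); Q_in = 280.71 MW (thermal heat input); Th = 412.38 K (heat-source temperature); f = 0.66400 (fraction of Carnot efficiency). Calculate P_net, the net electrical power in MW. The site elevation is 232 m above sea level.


Step 1: eta = (1 - Tc/Th)*f = (1 - 304.33/412.38)*0.664 = 0.1739784
Step 2: P_net = eta * Q_in = 0.1739784 * 280.71 = 48.837 MW
P_net = 48.837 MW


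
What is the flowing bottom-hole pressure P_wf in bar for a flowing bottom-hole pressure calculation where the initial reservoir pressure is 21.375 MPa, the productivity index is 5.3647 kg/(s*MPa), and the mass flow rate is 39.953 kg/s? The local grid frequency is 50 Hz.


P_wf = P_i - mdot / PI
P_wf = 21.375 - 39.953 / 5.3647
P_wf = 13.92761 MPa
Convert: 13.92761 MPa * 10.0 = 139.28 bar
P_wf = 139.28 bar


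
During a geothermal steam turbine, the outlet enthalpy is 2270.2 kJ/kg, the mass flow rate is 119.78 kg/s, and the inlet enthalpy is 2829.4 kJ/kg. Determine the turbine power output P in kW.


P = mdot * (h_in - h_out) / 1000
P = 119.78 * (2829.4 - 2270.2) / 1000
P = 66.98098 MW
Convert: 66.98098 MW * 1000.0 = 66981 kW
P = 66981 kW


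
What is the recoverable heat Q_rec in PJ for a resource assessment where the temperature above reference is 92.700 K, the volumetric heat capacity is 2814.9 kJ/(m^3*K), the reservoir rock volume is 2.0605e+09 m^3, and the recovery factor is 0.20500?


Step 1: Q_s = Vr*rhoc*dT/1e12 = 2.0605e+09*2814.9*92.7/1e12 = 537.6694 PJ
Step 2: Q_rec = Q_s * RF = 537.6694 * 0.205 = 110.22 PJ
Q_rec = 110.22 PJ


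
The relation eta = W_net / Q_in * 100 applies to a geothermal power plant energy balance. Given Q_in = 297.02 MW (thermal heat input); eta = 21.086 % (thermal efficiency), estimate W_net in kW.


W_net = eta / 100 * Q_in
W_net = 21.086 / 100 * 297.02
W_net = 62.62964 MW
Convert: 62.62964 MW * 1000.0 = 62630 kW
W_net = 62630 kW


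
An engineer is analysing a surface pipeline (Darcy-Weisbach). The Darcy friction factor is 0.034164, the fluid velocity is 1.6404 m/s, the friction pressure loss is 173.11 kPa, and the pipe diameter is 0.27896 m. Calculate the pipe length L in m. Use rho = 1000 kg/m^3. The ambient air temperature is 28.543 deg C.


L = dP*1000*D / (f*rho*vel^2/2)
L = 173.11*1000*0.27896 / (0.034164*1000*1.6404^2/2)
L = 1050.6 m


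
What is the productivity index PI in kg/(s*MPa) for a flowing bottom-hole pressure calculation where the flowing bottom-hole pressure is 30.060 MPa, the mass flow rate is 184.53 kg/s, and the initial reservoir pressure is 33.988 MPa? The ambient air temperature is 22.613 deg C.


PI = mdot / (P_i - P_wf)
PI = 184.53 / (33.988 - 30.060)
PI = 46.978 kg/(s*MPa)


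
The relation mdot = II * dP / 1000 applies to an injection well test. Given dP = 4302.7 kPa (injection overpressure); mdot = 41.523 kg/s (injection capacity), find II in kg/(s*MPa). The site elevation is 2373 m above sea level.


II = mdot * 1000 / dP
II = 41.523 * 1000 / 4302.7
II = 9.6505 kg/(s*MPa)


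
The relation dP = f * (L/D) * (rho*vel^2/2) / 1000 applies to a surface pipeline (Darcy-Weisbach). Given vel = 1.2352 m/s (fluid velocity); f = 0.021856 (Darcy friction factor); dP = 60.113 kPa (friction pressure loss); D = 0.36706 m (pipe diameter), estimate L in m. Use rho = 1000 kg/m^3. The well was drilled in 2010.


L = dP*1000*D / (f*rho*vel^2/2)
L = 60.113*1000*0.36706 / (0.021856*1000*1.2352^2/2)
L = 1323.4 m


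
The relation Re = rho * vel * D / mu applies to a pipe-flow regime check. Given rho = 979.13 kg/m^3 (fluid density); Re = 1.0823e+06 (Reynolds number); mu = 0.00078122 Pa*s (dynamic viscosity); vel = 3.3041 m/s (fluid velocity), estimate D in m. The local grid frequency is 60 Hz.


D = Re * mu / (rho * vel)
D = 1.0823e+06 * 0.00078122 / (979.13 * 3.3041)
D = 0.26135 m


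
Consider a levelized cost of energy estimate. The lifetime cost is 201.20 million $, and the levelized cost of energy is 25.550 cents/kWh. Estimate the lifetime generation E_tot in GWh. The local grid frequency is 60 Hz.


E_tot = C_tot / LCOE * 100
E_tot = 201.20 / 25.550 * 100
E_tot = 787.48 GWh


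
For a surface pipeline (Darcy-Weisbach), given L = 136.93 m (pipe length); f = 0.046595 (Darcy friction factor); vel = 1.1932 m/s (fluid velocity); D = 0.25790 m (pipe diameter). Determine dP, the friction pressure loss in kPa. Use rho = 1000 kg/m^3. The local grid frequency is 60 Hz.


dP = f * (L/D) * (rho*vel^2/2) / 1000
dP = 0.046595 * (136.93/0.25790) * (1000*1.1932^2/2) / 1000
dP = 17.611 kPa


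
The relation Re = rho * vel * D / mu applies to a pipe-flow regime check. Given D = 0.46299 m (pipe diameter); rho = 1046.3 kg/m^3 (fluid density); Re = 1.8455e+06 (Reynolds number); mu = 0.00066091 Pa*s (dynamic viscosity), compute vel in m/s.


vel = Re * mu / (rho * D)
vel = 1.8455e+06 * 0.00066091 / (1046.3 * 0.46299)
vel = 2.5178 m/s


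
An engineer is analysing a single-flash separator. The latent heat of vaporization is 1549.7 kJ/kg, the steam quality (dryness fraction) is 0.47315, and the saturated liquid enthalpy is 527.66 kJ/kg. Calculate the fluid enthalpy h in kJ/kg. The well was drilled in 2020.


h = hf + x * hfg
h = 527.66 + 0.47315 * 1549.7
h = 1260.9 kJ/kg


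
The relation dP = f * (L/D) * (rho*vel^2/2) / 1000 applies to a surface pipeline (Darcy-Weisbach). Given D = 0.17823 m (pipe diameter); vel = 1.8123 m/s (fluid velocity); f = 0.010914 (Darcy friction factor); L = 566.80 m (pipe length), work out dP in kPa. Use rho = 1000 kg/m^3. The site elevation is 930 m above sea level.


dP = f * (L/D) * (rho*vel^2/2) / 1000
dP = 0.010914 * (566.80/0.17823) * (1000*1.8123^2/2) / 1000
dP = 56.998 kPa


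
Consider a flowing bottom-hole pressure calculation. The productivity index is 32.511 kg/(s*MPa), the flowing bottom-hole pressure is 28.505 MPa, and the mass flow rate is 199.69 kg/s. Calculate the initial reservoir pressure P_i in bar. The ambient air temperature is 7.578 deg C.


P_i = P_wf + mdot / PI
P_i = 28.505 + 199.69 / 32.511
P_i = 34.64723 MPa
Convert: 34.64723 MPa * 10.0 = 346.47 bar
P_i = 346.47 bar


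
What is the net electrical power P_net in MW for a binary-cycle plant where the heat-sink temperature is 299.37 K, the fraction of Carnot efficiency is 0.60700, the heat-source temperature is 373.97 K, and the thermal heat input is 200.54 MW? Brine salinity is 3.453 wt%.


Step 1: eta = (1 - Tc/Th)*f = (1 - 299.37/373.97)*0.607 = 0.1210851
Step 2: P_net = eta * Q_in = 0.1210851 * 200.54 = 24.282 MW
P_net = 24.282 MW


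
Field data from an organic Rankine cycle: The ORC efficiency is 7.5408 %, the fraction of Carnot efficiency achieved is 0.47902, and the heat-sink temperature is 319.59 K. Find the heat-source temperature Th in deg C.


Th = Tc / (1 - (eta_orc/100)/f)
Th = 319.59 / (1 - (7.5408/100)/0.47902)
Th = 379.2999 K
Convert to deg C: 379.2999 - 273.15 = 106.15 deg C
Th = 106.15 deg C


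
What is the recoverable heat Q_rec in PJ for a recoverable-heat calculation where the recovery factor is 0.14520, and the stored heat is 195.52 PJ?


Q_rec = Q_s * RF
Q_rec = 195.52 * 0.14520
Q_rec = 28.390 PJ


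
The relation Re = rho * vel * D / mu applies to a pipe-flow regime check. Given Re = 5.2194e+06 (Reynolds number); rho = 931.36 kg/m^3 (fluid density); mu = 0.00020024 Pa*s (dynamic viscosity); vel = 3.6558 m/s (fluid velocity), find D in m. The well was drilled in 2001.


D = Re * mu / (rho * vel)
D = 5.2194e+06 * 0.00020024 / (931.36 * 3.6558)
D = 0.30695 m


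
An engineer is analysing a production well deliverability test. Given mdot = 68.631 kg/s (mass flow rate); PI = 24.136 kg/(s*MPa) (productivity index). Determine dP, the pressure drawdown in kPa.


dP = mdot * 1000 / PI
dP = 68.631 * 1000 / 24.136
dP = 2843.5 kPa


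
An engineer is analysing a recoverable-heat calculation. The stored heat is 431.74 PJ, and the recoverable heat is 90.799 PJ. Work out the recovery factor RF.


RF = Q_rec / Q_s
RF = 90.799 / 431.74
RF = 0.21031


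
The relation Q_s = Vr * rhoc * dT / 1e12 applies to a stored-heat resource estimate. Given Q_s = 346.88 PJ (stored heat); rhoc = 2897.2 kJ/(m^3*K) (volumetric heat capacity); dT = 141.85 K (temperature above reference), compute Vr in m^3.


Vr = Q_s * 1e12 / (rhoc * dT)
Vr = 346.88 * 1e12 / (2897.2 * 141.85)
Vr = 8.4406e+08 m^3


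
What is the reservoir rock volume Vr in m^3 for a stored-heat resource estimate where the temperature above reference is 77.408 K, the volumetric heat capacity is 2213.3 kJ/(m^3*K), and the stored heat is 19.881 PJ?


Vr = Q_s * 1e12 / (rhoc * dT)
Vr = 19.881 * 1e12 / (2213.3 * 77.408)
Vr = 1.1604e+08 m^3


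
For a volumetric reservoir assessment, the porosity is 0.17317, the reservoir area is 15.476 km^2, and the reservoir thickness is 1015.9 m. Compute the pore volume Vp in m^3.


Vp = A * 1e6 * hr * phi
Vp = 15.476 * 1e6 * 1015.9 * 0.17317
Vp = 2.7226e+09 m^3


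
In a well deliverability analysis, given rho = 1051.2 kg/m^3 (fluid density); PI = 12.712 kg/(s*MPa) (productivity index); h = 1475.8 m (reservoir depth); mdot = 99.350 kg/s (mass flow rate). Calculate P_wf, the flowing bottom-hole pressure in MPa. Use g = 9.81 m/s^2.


Step 1: P_i = rho*g*h/1e6 = 1051.2*9.81*1475.8/1e6 = 15.21885 MPa
Step 2: P_wf = P_i - mdot/PI = 15.21885 - 99.35/12.712 = 7.4034 MPa
P_wf = 7.4034 MPa


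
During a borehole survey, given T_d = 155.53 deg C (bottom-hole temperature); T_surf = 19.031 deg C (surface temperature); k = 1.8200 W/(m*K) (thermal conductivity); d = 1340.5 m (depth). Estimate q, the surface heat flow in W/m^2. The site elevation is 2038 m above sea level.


Step 1: grad = (T_d - T_surf)/d * 1000 = (155.53 - 19.031)/1340.5 * 1000 = 101.8269 deg C/km
Step 2: q = k * grad / 1000 = 1.82 * 101.8269 / 1000 = 0.18532 W/m^2
q = 0.18532 W/m^2


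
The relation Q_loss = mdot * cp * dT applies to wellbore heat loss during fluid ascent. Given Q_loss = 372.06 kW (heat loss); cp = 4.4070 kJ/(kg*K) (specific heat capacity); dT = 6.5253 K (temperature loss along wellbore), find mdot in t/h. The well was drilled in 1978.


mdot = Q_loss / (cp * dT)
mdot = 372.06 / (4.4070 * 6.5253)
mdot = 12.93807 kg/s
Convert: 12.93807 kg/s * 3.6 = 46.577 t/h
mdot = 46.577 t/h


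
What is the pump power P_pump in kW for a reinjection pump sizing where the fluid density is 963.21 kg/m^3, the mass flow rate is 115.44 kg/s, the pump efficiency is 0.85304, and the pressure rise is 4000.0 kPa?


P_pump = mdot * dP / (rho * eta)
P_pump = 115.44 * 4000.0 / (963.21 * 0.85304)
P_pump = 561.99 kW


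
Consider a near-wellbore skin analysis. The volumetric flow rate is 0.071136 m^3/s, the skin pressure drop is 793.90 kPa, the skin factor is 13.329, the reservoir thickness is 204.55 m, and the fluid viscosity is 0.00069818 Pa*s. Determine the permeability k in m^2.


k = S*q*mu / (2*pi*dP_s*1000*hr)
k = 13.329*0.071136*0.00069818 / (2*pi*793.90*1000*204.55)
k = 6.4880e-13 m^2


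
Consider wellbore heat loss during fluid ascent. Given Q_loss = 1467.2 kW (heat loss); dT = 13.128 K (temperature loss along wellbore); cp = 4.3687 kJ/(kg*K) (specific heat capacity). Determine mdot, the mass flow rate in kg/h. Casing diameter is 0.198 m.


mdot = Q_loss / (cp * dT)
mdot = 1467.2 / (4.3687 * 13.128)
mdot = 25.58224 kg/s
Convert: 25.58224 kg/s * 3600.0 = 92096 kg/h
mdot = 92096 kg/h


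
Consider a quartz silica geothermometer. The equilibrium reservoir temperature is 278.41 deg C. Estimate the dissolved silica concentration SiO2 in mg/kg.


SiO2 = 10^(5.19 - 1309/(T_eq + 273.15))
SiO2 = 10^(5.19 - 1309/(278.41 + 273.15))
SiO2 = 655.74 mg/kg


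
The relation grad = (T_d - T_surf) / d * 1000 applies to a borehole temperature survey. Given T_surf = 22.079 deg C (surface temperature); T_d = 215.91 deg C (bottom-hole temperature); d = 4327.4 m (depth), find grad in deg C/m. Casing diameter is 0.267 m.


grad = (T_d - T_surf) / d * 1000
grad = (215.91 - 22.079) / 4327.4 * 1000
grad = 44.79156 deg C/km
Convert: 44.79156 deg C/km * 0.001 = 0.044792 deg C/m
grad = 0.044792 deg C/m


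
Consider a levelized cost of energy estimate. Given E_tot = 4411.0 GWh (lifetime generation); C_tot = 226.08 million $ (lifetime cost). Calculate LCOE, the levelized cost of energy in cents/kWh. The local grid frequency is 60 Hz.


LCOE = C_tot / E_tot * 100
LCOE = 226.08 / 4411.0 * 100
LCOE = 5.1254 cents/kWh


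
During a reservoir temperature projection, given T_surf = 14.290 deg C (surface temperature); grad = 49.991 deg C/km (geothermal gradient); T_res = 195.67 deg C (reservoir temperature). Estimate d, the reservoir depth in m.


d = (T_res - T_surf) / grad * 1000
d = (195.67 - 14.290) / 49.991 * 1000
d = 3628.3 m


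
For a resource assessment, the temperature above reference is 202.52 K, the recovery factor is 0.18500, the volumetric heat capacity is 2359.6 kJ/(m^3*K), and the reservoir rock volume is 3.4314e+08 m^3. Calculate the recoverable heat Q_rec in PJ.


Step 1: Q_s = Vr*rhoc*dT/1e12 = 3.4314e+08*2359.6*202.52/1e12 = 163.9750 PJ
Step 2: Q_rec = Q_s * RF = 163.9750 * 0.185 = 30.335 PJ
Q_rec = 30.335 PJ


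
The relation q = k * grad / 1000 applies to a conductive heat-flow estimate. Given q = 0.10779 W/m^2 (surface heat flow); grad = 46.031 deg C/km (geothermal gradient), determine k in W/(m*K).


k = q * 1000 / grad
k = 0.10779 * 1000 / 46.031
k = 2.3417 W/(m*K)


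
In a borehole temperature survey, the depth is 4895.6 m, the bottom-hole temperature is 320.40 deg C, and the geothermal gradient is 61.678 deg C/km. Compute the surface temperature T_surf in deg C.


T_surf = T_d - grad * d / 1000
T_surf = 320.40 - 61.678 * 4895.6 / 1000
T_surf = 18.449 deg C


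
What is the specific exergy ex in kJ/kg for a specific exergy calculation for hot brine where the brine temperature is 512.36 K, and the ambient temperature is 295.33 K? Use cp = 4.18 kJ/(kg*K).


ex = cp * ((T_b - T_0) - T_0 * ln(T_b/T_0))
ex = 4.18 * ((512.36 - 295.33) - 295.33 * ln(512.36/295.33))
ex = 227.07 kJ/kg


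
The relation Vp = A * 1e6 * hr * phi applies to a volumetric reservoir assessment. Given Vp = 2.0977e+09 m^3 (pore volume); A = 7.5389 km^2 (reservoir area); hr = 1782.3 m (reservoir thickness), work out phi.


phi = Vp / (A * 1e6 * hr)
phi = 2.0977e+09 / (7.5389 * 1e6 * 1782.3)
phi = 0.15612


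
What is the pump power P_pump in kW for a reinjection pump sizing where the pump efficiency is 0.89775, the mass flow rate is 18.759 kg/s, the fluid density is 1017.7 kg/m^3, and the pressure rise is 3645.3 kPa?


P_pump = mdot * dP / (rho * eta)
P_pump = 18.759 * 3645.3 / (1017.7 * 0.89775)
P_pump = 74.846 kW


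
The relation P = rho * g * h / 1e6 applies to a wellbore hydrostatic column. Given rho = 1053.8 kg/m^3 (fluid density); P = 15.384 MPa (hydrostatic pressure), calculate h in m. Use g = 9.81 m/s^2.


h = P * 1e6 / (g * rho)
h = 15.384 * 1e6 / (9.81 * 1053.8)
h = 1488.1 m


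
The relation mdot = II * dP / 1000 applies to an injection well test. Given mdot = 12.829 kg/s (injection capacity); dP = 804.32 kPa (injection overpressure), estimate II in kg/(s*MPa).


II = mdot * 1000 / dP
II = 12.829 * 1000 / 804.32
II = 15.950 kg/(s*MPa)


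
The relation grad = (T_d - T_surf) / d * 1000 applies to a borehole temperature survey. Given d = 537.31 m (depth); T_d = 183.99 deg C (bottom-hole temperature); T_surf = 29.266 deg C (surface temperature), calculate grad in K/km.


grad = (T_d - T_surf) / d * 1000
grad = (183.99 - 29.266) / 537.31 * 1000
grad = 287.9604 deg C/km
Convert: 287.9604 deg C/km * 1.0 = 287.96 K/km
grad = 287.96 K/km


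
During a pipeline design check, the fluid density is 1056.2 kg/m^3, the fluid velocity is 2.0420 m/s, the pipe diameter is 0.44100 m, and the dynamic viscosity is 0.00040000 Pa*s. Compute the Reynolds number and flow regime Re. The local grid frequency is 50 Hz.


Step 1: Re = rho*vel*D/mu = 1056.2*2.042*0.441/0.0004 = 2.3778e+06
Step 2: Re = 2.3778e+06 > 4000, so flow is turbulent.
Re = 2.3778e+06 (turbulent)


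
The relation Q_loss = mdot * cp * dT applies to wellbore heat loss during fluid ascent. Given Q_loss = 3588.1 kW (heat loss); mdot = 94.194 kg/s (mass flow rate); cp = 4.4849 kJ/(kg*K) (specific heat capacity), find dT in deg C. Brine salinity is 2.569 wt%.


dT = Q_loss / (mdot * cp)
dT = 3588.1 / (94.194 * 4.4849)
dT = 8.493536 K
Convert (temperature difference, 1 K = 1 deg C): 8.493536 K = 8.493536 deg C
dT = 8.4935 deg C


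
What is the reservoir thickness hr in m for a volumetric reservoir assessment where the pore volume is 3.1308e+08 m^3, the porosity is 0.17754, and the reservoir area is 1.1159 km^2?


hr = Vp / (A * 1e6 * phi)
hr = 3.1308e+08 / (1.1159 * 1e6 * 0.17754)
hr = 1580.3 m


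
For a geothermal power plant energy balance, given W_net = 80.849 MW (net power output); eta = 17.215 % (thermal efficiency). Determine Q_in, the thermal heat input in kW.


Q_in = W_net / (eta / 100)
Q_in = 80.849 / (17.215 / 100)
Q_in = 469.6428 MW
Convert: 469.6428 MW * 1000.0 = 4.6964e+05 kW
Q_in = 4.6964e+05 kW


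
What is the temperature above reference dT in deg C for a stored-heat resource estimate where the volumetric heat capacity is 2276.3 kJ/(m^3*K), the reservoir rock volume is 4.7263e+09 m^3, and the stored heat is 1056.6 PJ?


dT = Q_s * 1e12 / (Vr * rhoc)
dT = 1056.6 * 1e12 / (4.7263e+09 * 2276.3)
dT = 98.21093 K
Convert (temperature difference, 1 K = 1 deg C): 98.21093 K = 98.21093 deg C
dT = 98.211 deg C


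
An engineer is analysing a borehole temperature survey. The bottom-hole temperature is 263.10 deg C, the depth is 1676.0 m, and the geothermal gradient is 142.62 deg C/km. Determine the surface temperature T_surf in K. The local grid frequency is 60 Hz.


T_surf = T_d - grad * d / 1000
T_surf = 263.10 - 142.62 * 1676.0 / 1000
T_surf = 24.06888 deg C
Convert to K: 24.06888 + 273.15 = 297.22 K
T_surf = 297.22 K


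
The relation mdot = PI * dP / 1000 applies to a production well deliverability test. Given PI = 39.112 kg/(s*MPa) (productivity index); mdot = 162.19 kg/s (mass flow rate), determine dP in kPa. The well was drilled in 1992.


dP = mdot * 1000 / PI
dP = 162.19 * 1000 / 39.112
dP = 4146.8 kPa


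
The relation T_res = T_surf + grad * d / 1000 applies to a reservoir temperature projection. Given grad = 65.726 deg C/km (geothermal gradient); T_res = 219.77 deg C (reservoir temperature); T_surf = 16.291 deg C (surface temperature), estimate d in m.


d = (T_res - T_surf) / grad * 1000
d = (219.77 - 16.291) / 65.726 * 1000
d = 3095.9 m


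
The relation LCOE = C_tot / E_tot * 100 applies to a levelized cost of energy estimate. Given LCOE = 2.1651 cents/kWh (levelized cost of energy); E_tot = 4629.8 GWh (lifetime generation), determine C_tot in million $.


C_tot = LCOE / 100 * E_tot
C_tot = 2.1651 / 100 * 4629.8
C_tot = 100.24 million $


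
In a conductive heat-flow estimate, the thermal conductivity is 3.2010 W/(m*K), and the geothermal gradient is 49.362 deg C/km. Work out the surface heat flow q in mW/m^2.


q = k * grad / 1000
q = 3.2010 * 49.362 / 1000
q = 0.1580078 W/m^2
Convert: 0.1580078 W/m^2 * 1000.0 = 158.01 mW/m^2
q = 158.01 mW/m^2


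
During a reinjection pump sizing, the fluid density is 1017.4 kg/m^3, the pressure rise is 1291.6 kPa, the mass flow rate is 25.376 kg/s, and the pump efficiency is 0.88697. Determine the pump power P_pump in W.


P_pump = mdot * dP / (rho * eta)
P_pump = 25.376 * 1291.6 / (1017.4 * 0.88697)
P_pump = 36.32039 kW
Convert: 36.32039 kW * 1000.0 = 36320 W
P_pump = 36320 W


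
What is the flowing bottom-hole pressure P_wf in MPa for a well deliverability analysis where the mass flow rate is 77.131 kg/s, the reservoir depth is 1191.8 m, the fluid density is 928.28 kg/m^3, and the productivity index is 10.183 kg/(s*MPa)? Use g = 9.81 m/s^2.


Step 1: P_i = rho*g*h/1e6 = 928.28*9.81*1191.8/1e6 = 10.85304 MPa
Step 2: P_wf = P_i - mdot/PI = 10.85304 - 77.131/10.183 = 3.2786 MPa
P_wf = 3.2786 MPa


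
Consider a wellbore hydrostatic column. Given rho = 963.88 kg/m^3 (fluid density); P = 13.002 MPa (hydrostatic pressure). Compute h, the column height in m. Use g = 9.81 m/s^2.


h = P * 1e6 / (g * rho)
h = 13.002 * 1e6 / (9.81 * 963.88)
h = 1375.0 m


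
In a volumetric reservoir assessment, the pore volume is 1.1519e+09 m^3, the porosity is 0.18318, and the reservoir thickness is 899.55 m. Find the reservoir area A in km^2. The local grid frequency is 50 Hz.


A = Vp / (1e6 * hr * phi)
A = 1.1519e+09 / (1e6 * 899.55 * 0.18318)
A = 6.9906 km^2


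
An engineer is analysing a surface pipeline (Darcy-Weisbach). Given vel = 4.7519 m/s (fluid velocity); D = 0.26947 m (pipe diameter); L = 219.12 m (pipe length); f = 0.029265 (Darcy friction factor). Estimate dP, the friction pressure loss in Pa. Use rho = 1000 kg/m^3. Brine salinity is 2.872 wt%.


dP = f * (L/D) * (rho*vel^2/2) / 1000
dP = 0.029265 * (219.12/0.26947) * (1000*4.7519^2/2) / 1000
dP = 268.6734 kPa
Convert: 268.6734 kPa * 1000.0 = 2.6867e+05 Pa
dP = 2.6867e+05 Pa


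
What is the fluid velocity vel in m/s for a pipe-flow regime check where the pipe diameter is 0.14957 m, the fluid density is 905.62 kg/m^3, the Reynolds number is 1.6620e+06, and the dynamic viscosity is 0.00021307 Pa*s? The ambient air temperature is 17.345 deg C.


vel = Re * mu / (rho * D)
vel = 1.6620e+06 * 0.00021307 / (905.62 * 0.14957)
vel = 2.6143 m/s


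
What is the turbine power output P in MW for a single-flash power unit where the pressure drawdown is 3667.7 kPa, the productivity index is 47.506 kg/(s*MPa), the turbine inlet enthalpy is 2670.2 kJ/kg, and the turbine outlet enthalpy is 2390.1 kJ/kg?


Step 1: mdot = PI * dP / 1000 = 47.506 * 3667.7 / 1000 = 174.2378 kg/s
Step 2: P = mdot*(h_in - h_out)/1000 = 174.2378*(2670.2 - 2390.1)/1000 = 48.804 MW
P = 48.804 MW


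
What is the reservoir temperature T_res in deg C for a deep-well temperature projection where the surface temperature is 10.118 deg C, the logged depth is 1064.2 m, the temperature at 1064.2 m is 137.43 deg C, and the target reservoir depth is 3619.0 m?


Step 1: grad = (T_d1 - T_surf)/d1 * 1000 = (137.43 - 10.118)/1064.2 * 1000 = 119.6316 deg C/km
Step 2: T_res = T_surf + grad*d2/1000 = 10.118 + 119.6316*3619.0/1000 = 443.06 deg C
T_res = 443.06 deg C


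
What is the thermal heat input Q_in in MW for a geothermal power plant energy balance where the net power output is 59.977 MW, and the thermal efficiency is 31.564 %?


Q_in = W_net / (eta / 100)
Q_in = 59.977 / (31.564 / 100)
Q_in = 190.02 MW


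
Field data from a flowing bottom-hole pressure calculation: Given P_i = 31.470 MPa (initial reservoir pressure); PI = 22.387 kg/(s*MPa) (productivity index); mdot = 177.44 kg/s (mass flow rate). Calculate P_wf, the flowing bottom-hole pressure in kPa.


P_wf = P_i - mdot / PI
P_wf = 31.470 - 177.44 / 22.387
P_wf = 23.54397 MPa
Convert: 23.54397 MPa * 1000.0 = 23544 kPa
P_wf = 23544 kPa


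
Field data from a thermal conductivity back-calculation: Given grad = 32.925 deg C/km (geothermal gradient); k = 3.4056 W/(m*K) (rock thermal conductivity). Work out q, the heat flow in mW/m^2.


q = k * grad / 1000
q = 3.4056 * 32.925 / 1000
q = 0.1121294 W/m^2
Convert: 0.1121294 W/m^2 * 1000.0 = 112.13 mW/m^2
q = 112.13 mW/m^2


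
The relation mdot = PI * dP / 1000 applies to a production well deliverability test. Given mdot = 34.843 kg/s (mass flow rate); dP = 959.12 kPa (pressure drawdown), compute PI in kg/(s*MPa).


PI = mdot * 1000 / dP
PI = 34.843 * 1000 / 959.12
PI = 36.328 kg/(s*MPa)


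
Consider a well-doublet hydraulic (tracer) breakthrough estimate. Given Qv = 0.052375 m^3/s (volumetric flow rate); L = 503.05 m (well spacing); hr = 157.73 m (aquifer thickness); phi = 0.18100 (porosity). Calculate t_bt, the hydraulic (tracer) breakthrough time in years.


t_bt = pi * hr * phi * L^2 / (3 * Qv) / (365.25*86400)
t_bt = pi * 157.73 * 0.18100 * 503.05^2 / (3 * 0.052375) / (365.25*86400)
t_bt = 4.5774 years


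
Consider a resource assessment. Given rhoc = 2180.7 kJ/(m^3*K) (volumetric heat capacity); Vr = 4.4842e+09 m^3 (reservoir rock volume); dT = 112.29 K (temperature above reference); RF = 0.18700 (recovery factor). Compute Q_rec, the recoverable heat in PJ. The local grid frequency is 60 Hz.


Step 1: Q_s = Vr*rhoc*dT/1e12 = 4.4842e+09*2180.7*112.29/1e12 = 1098.050 PJ
Step 2: Q_rec = Q_s * RF = 1098.050 * 0.187 = 205.34 PJ
Q_rec = 205.34 PJ


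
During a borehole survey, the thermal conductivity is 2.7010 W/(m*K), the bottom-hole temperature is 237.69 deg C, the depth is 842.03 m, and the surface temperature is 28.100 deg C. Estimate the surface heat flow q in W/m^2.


Step 1: grad = (T_d - T_surf)/d * 1000 = (237.69 - 28.1)/842.03 * 1000 = 248.9104 deg C/km
Step 2: q = k * grad / 1000 = 2.701 * 248.9104 / 1000 = 0.67231 W/m^2
q = 0.67231 W/m^2


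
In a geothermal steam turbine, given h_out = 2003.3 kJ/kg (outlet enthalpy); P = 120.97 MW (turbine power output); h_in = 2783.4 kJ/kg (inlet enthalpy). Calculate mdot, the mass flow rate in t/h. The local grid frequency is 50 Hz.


mdot = P * 1000 / (h_in - h_out)
mdot = 120.97 * 1000 / (2783.4 - 2003.3)
mdot = 155.0699 kg/s
Convert: 155.0699 kg/s * 3.6 = 558.25 t/h
mdot = 558.25 t/h


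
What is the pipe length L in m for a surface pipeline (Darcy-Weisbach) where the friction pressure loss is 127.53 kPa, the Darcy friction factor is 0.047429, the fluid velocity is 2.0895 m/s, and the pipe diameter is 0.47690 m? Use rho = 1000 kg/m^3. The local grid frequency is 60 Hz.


L = dP*1000*D / (f*rho*vel^2/2)
L = 127.53*1000*0.47690 / (0.047429*1000*2.0895^2/2)
L = 587.41 m


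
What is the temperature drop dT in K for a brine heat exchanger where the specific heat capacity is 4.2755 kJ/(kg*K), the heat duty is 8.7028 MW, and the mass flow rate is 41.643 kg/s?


dT = Q * 1000 / (mdot * cp)
dT = 8.7028 * 1000 / (41.643 * 4.2755)
dT = 48.880 K


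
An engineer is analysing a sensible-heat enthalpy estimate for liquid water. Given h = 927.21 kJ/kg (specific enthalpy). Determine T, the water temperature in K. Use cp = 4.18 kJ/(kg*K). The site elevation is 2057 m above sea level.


T = h / cp
T = 927.21 / 4.18
T = 221.8206 deg C
Convert to K: 221.8206 + 273.15 = 494.97 K
T = 494.97 K


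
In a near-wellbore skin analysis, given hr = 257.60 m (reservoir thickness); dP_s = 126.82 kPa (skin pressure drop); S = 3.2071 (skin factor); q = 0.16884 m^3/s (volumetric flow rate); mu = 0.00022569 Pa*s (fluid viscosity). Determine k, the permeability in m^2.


k = S*q*mu / (2*pi*dP_s*1000*hr)
k = 3.2071*0.16884*0.00022569 / (2*pi*126.82*1000*257.60)
k = 5.9537e-13 m^2


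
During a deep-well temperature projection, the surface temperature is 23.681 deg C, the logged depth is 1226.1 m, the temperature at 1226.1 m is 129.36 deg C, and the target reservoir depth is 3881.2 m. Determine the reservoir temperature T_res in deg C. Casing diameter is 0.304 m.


Step 1: grad = (T_d1 - T_surf)/d1 * 1000 = (129.36 - 23.681)/1226.1 * 1000 = 86.19118 deg C/km
Step 2: T_res = T_surf + grad*d2/1000 = 23.681 + 86.19118*3881.2/1000 = 358.21 deg C
T_res = 358.21 deg C


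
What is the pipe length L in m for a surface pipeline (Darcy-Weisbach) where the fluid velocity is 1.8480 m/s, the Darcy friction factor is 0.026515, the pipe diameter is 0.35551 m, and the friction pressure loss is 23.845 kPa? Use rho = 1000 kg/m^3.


L = dP*1000*D / (f*rho*vel^2/2)
L = 23.845*1000*0.35551 / (0.026515*1000*1.8480^2/2)
L = 187.23 m


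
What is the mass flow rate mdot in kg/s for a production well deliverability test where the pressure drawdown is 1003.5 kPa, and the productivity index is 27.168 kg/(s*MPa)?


mdot = PI * dP / 1000
mdot = 27.168 * 1003.5 / 1000
mdot = 27.263 kg/s


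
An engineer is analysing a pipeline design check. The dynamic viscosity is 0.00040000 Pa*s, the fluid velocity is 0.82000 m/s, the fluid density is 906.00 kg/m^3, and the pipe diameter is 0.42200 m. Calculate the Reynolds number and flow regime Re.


Step 1: Re = rho*vel*D/mu = 906.0*0.82*0.422/0.0004 = 7.8378e+05
Step 2: Re = 7.8378e+05 > 4000, so flow is turbulent.
Re = 7.8378e+05 (turbulent)


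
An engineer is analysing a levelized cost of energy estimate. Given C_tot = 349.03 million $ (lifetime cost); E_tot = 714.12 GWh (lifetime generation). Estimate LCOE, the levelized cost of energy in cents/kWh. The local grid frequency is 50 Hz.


LCOE = C_tot / E_tot * 100
LCOE = 349.03 / 714.12 * 100
LCOE = 48.876 cents/kWh


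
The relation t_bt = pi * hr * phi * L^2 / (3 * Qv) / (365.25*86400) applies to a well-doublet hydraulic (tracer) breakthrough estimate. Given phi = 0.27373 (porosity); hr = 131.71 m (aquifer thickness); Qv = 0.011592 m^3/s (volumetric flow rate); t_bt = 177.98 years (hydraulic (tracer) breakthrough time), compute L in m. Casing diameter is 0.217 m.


L = sqrt(t_bt*365.25*86400*3*Qv / (pi*hr*phi))
L = sqrt(177.98*365.25*86400*3*0.011592 / (pi*131.71*0.27373))
L = 1313.2 m


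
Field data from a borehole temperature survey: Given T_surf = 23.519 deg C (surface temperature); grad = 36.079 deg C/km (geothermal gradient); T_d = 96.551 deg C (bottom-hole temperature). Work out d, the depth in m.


d = (T_d - T_surf) / grad * 1000
d = (96.551 - 23.519) / 36.079 * 1000
d = 2024.2 m


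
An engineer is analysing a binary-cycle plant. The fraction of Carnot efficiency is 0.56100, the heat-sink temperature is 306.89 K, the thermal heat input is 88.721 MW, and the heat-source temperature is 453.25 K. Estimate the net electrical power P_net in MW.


Step 1: eta = (1 - Tc/Th)*f = (1 - 306.89/453.25)*0.561 = 0.1811538
Step 2: P_net = eta * Q_in = 0.1811538 * 88.721 = 16.072 MW
P_net = 16.072 MW


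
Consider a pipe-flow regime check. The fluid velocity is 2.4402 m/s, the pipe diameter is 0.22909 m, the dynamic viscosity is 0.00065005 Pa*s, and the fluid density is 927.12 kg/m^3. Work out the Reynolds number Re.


Re = rho * vel * D / mu
Re = 927.12 * 2.4402 * 0.22909 / 0.00065005
Re = 7.9730e+05


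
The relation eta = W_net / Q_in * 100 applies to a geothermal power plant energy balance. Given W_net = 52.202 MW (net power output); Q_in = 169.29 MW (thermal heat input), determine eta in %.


eta = W_net / Q_in * 100
eta = 52.202 / 169.29 * 100
eta = 30.836 %


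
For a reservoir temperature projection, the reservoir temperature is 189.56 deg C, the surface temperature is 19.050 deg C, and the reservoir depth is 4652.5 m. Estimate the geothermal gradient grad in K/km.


grad = (T_res - T_surf) / d * 1000
grad = (189.56 - 19.050) / 4652.5 * 1000
grad = 36.64911 deg C/km
Convert: 36.64911 deg C/km * 1.0 = 36.649 K/km
grad = 36.649 K/km


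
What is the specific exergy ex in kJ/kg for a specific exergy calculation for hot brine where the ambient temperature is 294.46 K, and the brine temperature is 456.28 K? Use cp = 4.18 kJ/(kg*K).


ex = cp * ((T_b - T_0) - T_0 * ln(T_b/T_0))
ex = 4.18 * ((456.28 - 294.46) - 294.46 * ln(456.28/294.46))
ex = 137.34 kJ/kg


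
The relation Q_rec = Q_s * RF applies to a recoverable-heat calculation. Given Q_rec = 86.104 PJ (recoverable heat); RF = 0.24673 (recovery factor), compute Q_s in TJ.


Q_s = Q_rec / RF
Q_s = 86.104 / 0.24673
Q_s = 348.9807 PJ
Convert: 348.9807 PJ * 1000.0 = 3.4898e+05 TJ
Q_s = 3.4898e+05 TJ


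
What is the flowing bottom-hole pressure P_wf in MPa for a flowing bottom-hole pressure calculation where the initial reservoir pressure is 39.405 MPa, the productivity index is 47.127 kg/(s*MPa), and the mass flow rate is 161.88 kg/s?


P_wf = P_i - mdot / PI
P_wf = 39.405 - 161.88 / 47.127
P_wf = 35.970 MPa
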